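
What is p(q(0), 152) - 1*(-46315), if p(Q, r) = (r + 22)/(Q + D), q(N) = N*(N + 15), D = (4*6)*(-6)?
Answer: 1111531/24 ≈ 46314.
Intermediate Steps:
D = -144 (D = 24*(-6) = -144)
q(N) = N*(15 + N)
p(Q, r) = (22 + r)/(-144 + Q) (p(Q, r) = (r + 22)/(Q - 144) = (22 + r)/(-144 + Q))
p(q(0), 152) - 1*(-46315) = (22 + 152)/(-144 + 0*(15 + 0)) - 1*(-46315) = 174/(-144 + 0*15) + 46315 = 174/(-144 + 0) + 46315 = 174/(-144) + 46315 = -1/144*174 + 46315 = -29/24 + 46315 = 1111531/24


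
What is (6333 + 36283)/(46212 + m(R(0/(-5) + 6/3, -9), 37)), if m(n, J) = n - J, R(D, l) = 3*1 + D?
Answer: 10654/11545 ≈ 0.92282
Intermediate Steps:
R(D, l) = 3 + D
(6333 + 36283)/(46212 + m(R(0/(-5) + 6/3, -9), 37)) = (6333 + 36283)/(46212 + ((3 + (0/(-5) + 6/3)) - 1*37)) = 42616/(46212 + ((3 + (0*(-1/5) + 6*(1/3))) - 37)) = 42616/(46212 + ((3 + (0 + 2)) - 37)) = 42616/(46212 + ((3 + 2) - 37)) = 42616/(46212 + (5 - 37)) = 42616/(46212 - 32) = 42616/46180 = 42616*(1/46180) = 10654/11545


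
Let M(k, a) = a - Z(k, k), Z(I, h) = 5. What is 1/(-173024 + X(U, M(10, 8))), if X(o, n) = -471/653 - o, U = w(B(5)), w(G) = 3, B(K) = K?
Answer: -653/112987102 ≈ -5.7794e-6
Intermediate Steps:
M(k, a) = -5 + a (M(k, a) = a - 1*5 = a - 5 = -5 + a)
U = 3
X(o, n) = -471/653 - o (X(o, n) = -471*1/653 - o = -471/653 - o)
1/(-173024 + X(U, M(10, 8))) = 1/(-173024 + (-471/653 - 1*3)) = 1/(-173024 + (-471/653 - 3)) = 1/(-173024 - 2430/653) = 1/(-112987102/653) = -653/112987102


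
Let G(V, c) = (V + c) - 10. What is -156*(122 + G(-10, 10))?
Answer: -17472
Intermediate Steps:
G(V, c) = -10 + V + c
-156*(122 + G(-10, 10)) = -156*(122 + (-10 - 10 + 10)) = -156*(122 - 10) = -156*112 = -17472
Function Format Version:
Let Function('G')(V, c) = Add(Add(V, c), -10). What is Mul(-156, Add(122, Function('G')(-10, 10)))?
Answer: -17472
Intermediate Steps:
Function('G')(V, c) = Add(-10, V, c)
Mul(-156, Add(122, Function('G')(-10, 10))) = Mul(-156, Add(122, Add(-10, -10, 10))) = Mul(-156, Add(122, -10)) = Mul(-156, 112) = -17472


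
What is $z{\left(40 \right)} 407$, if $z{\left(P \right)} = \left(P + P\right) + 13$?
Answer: $37851$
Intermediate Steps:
$z{\left(P \right)} = 13 + 2 P$ ($z{\left(P \right)} = 2 P + 13 = 13 + 2 P$)
$z{\left(40 \right)} 407 = \left(13 + 2 \cdot 40\right) 407 = \left(13 + 80\right) 407 = 93 \cdot 407 = 37851$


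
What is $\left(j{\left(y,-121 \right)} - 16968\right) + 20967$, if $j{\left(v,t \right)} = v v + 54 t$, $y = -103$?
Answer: $8074$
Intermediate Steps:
$j{\left(v,t \right)} = v^{2} + 54 t$
$\left(j{\left(y,-121 \right)} - 16968\right) + 20967 = \left(\left(\left(-103\right)^{2} + 54 \left(-121\right)\right) - 16968\right) + 20967 = \left(\left(10609 - 6534\right) - 16968\right) + 20967 = \left(4075 - 16968\right) + 20967 = -12893 + 20967 = 8074$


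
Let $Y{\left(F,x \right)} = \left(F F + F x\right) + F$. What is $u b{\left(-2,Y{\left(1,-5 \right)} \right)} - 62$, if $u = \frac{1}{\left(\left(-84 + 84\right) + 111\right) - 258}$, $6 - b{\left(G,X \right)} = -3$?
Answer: $- \frac{3041}{49} \approx -62.061$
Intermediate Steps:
$Y{\left(F,x \right)} = F + F^{2} + F x$ ($Y{\left(F,x \right)} = \left(F^{2} + F x\right) + F = F + F^{2} + F x$)
$b{\left(G,X \right)} = 9$ ($b{\left(G,X \right)} = 6 - -3 = 6 + 3 = 9$)
$u = - \frac{1}{147}$ ($u = \frac{1}{\left(0 + 111\right) - 258} = \frac{1}{111 - 258} = \frac{1}{-147} = - \frac{1}{147} \approx -0.0068027$)
$u b{\left(-2,Y{\left(1,-5 \right)} \right)} - 62 = \left(- \frac{1}{147}\right) 9 - 62 = - \frac{3}{49} - 62 = - \frac{3041}{49}$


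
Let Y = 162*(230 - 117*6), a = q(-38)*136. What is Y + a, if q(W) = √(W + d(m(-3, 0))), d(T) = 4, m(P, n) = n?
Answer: -76464 + 136*I*√34 ≈ -76464.0 + 793.01*I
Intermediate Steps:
q(W) = √(4 + W) (q(W) = √(W + 4) = √(4 + W))
a = 136*I*√34 (a = √(4 - 38)*136 = √(-34)*136 = (I*√34)*136 = 136*I*√34 ≈ 793.01*I)
Y = -76464 (Y = 162*(230 - 702) = 162*(-472) = -76464)
Y + a = -76464 + 136*I*√34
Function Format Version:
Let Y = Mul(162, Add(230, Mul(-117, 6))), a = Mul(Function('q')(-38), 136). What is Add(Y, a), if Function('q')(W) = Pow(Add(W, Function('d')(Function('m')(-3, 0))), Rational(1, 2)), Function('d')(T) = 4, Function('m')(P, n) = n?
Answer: Add(-76464, Mul(136, I, Pow(34, Rational(1, 2)))) ≈ Add(-76464., Mul(793.01, I))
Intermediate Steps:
Function('q')(W) = Pow(Add(4, W), Rational(1, 2)) (Function('q')(W) = Pow(Add(W, 4), Rational(1, 2)) = Pow(Add(4, W), Rational(1, 2)))
a = Mul(136, I, Pow(34, Rational(1, 2))) (a = Mul(Pow(Add(4, -38), Rational(1, 2)), 136) = Mul(Pow(-34, Rational(1, 2)), 136) = Mul(Mul(I, Pow(34, Rational(1, 2))), 136) = Mul(136, I, Pow(34, Rational(1, 2))) ≈ Mul(793.01, I))
Y = -76464 (Y = Mul(162, Add(230, -702)) = Mul(162, -472) = -76464)
Add(Y, a) = Add(-76464, Mul(136, I, Pow(34, Rational(1, 2))))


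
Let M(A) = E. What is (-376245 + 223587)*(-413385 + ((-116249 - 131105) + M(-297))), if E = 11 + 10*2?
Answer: 100862361864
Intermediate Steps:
E = 31 (E = 11 + 20 = 31)
M(A) = 31
(-376245 + 223587)*(-413385 + ((-116249 - 131105) + M(-297))) = (-376245 + 223587)*(-413385 + ((-116249 - 131105) + 31)) = -152658*(-413385 + (-247354 + 31)) = -152658*(-413385 - 247323) = -152658*(-660708) = 100862361864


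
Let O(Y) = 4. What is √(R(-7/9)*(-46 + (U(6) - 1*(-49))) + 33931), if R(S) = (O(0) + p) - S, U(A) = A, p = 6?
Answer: 2*√8507 ≈ 184.47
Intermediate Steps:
R(S) = 10 - S (R(S) = (4 + 6) - S = 10 - S)
√(R(-7/9)*(-46 + (U(6) - 1*(-49))) + 33931) = √((10 - (-7)/9)*(-46 + (6 - 1*(-49))) + 33931) = √((10 - (-7)/9)*(-46 + (6 + 49)) + 33931) = √((10 - 1*(-7/9))*(-46 + 55) + 33931) = √((10 + 7/9)*9 + 33931) = √((97/9)*9 + 33931) = √(97 + 33931) = √34028 = 2*√8507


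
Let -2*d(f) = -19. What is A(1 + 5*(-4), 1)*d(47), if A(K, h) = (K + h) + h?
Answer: -323/2 ≈ -161.50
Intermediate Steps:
d(f) = 19/2 (d(f) = -½*(-19) = 19/2)
A(K, h) = K + 2*h
A(1 + 5*(-4), 1)*d(47) = ((1 + 5*(-4)) + 2*1)*(19/2) = ((1 - 20) + 2)*(19/2) = (-19 + 2)*(19/2) = -17*19/2 = -323/2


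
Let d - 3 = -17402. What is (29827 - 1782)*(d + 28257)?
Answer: 304512610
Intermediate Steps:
d = -17399 (d = 3 - 17402 = -17399)
(29827 - 1782)*(d + 28257) = (29827 - 1782)*(-17399 + 28257) = 28045*10858 = 304512610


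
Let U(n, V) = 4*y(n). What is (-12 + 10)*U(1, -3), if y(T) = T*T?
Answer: -8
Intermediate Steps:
y(T) = T²
U(n, V) = 4*n²
(-12 + 10)*U(1, -3) = (-12 + 10)*(4*1²) = -8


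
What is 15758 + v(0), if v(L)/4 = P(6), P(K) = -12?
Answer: 15710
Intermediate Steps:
v(L) = -48 (v(L) = 4*(-12) = -48)
15758 + v(0) = 15758 - 48 = 15710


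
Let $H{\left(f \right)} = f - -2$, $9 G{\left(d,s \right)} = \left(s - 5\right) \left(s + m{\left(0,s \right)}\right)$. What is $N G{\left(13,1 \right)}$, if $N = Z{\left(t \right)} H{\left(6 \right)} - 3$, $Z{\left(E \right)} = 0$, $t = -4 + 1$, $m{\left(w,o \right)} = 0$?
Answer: $\frac{4}{3} \approx 1.3333$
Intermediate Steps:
$t = -3$
$G{\left(d,s \right)} = \frac{s \left(-5 + s\right)}{9}$ ($G{\left(d,s \right)} = \frac{\left(s - 5\right) \left(s + 0\right)}{9} = \frac{\left(-5 + s\right) s}{9} = \frac{s \left(-5 + s\right)}{9}$)
$H{\left(f \right)} = 2 + f$ ($H{\left(f \right)} = f + 2 = 2 + f$)
$N = -3$ ($N = 0 \left(2 + 6\right) - 3 = 0 \cdot 8 - 3 = 0 - 3 = -3$)
$N G{\left(13,1 \right)} = - 3 \cdot \frac{1}{9} \cdot 1 \left(-5 + 1\right) = - 3 \cdot \frac{1}{9} \cdot 1 \left(-4\right) = \left(-3\right) \left(- \frac{4}{9}\right) = \frac{4}{3}$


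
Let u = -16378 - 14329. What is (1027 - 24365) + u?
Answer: -54045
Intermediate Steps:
u = -30707
(1027 - 24365) + u = (1027 - 24365) - 30707 = -23338 - 30707 = -54045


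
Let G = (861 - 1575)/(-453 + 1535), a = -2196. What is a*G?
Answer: 783972/541 ≈ 1449.1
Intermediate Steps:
G = -357/541 (G = -714/1082 = -714*1/1082 = -357/541 ≈ -0.65989)
a*G = -2196*(-357/541) = 783972/541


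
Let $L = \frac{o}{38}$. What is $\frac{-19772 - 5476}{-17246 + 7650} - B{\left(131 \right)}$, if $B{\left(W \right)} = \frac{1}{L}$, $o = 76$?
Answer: $\frac{10225}{4798} \approx 2.1311$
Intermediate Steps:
$L = 2$ ($L = \frac{76}{38} = 76 \cdot \frac{1}{38} = 2$)
$B{\left(W \right)} = \frac{1}{2}$
$\frac{-19772 - 5476}{-17246 + 7650} - B{\left(131 \right)} = \frac{-19772 - 5476}{-17246 + 7650} - \frac{1}{2} = - \frac{25248}{-9596} - \frac{1}{2} = \left(-25248\right) \left(- \frac{1}{9596}\right) - \frac{1}{2} = \frac{6312}{2399} - \frac{1}{2} = \frac{10225}{4798}$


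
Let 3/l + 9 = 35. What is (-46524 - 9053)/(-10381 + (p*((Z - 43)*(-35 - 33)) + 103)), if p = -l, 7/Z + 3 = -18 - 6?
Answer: 6502509/1242238 ≈ 5.2345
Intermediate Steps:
l = 3/26 (l = 3/(-9 + 35) = 3/26 ≈ 0.11538)
Z = -7/27 (Z = 7/(-3 + (-18 - 6)) = 7/(-3 - 24) = 7/(-27) = 7*(-1/27) = -7/27 ≈ -0.25926)
p = -3/26 (p = -1*3/26 = -3/26 ≈ -0.11538)
(-46524 - 9053)/(-10381 + (p*((Z - 43)*(-35 - 33)) + 103)) = (-46524 - 9053)/(-10381 + (-3*(-7/27 - 43)*(-35 - 33)/26 + 103)) = -55577/(-10381 + (-(-584)*(-68)/117 + 103)) = -55577/(-10381 + (-3/26*79424/27 + 103)) = -55577/(-10381 + (-39712/117 + 103)) = -55577/(-10381 - 27661/117) = -55577/(-1242238/117) = -55577*(-117/1242238) = 6502509/1242238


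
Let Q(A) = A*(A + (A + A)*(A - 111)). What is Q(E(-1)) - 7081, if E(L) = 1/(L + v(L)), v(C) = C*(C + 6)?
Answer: -191353/27 ≈ -7087.1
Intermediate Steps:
v(C) = C*(6 + C)
E(L) = 1/(L + L*(6 + L))
Q(A) = A*(A + 2*A*(-111 + A)) (Q(A) = A*(A + (2*A)*(-111 + A)) = A*(A + 2*A*(-111 + A)))
Q(E(-1)) - 7081 = (1/((-1)*(7 - 1)))²*(-221 + 2*(1/((-1)*(7 - 1)))) - 7081 = (-1/6)²*(-221 + 2*(-1/6)) - 7081 = (-1*⅙)²*(-221 + 2*(-1*⅙)) - 7081 = (-⅙)²*(-221 + 2*(-⅙)) - 7081 = (-221 - ⅓)/36 - 7081 = (1/36)*(-664/3) - 7081 = -166/27 - 7081 = -191353/27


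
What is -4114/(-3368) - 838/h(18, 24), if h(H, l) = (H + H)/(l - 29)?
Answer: 1782503/15156 ≈ 117.61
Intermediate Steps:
h(H, l) = 2*H/(-29 + l) (h(H, l) = (2*H)/(-29 + l) = 2*H/(-29 + l))
-4114/(-3368) - 838/h(18, 24) = -4114/(-3368) - 838/(2*18/(-29 + 24)) = -4114*(-1/3368) - 838/(2*18/(-5)) = 2057/1684 - 838/(2*18*(-1/5)) = 2057/1684 - 838/(-36/5) = 2057/1684 - 838*(-5/36) = 2057/1684 + 2095/18 = 1782503/15156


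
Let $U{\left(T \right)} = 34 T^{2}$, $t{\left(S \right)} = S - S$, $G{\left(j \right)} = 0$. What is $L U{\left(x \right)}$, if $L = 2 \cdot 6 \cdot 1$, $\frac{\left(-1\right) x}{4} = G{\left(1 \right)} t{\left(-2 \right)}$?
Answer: $0$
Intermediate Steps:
$t{\left(S \right)} = 0$
$x = 0$ ($x = - 4 \cdot 0 \cdot 0 = \left(-4\right) 0 = 0$)
$L = 12$ ($L = 12 \cdot 1 = 12$)
$L U{\left(x \right)} = 12 \cdot 34 \cdot 0^{2} = 12 \cdot 34 \cdot 0 = 12 \cdot 0 = 0$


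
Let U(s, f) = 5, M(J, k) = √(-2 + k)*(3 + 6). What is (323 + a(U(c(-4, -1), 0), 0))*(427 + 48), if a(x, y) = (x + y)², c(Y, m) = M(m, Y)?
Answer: 165300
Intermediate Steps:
M(J, k) = 9*√(-2 + k) (M(J, k) = √(-2 + k)*9 = 9*√(-2 + k))
c(Y, m) = 9*√(-2 + Y)
(323 + a(U(c(-4, -1), 0), 0))*(427 + 48) = (323 + (5 + 0)²)*(427 + 48) = (323 + 5²)*475 = (323 + 25)*475 = 348*475 = 165300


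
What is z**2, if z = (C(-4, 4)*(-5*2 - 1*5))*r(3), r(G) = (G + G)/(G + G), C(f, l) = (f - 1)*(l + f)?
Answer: 0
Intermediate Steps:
C(f, l) = (-1 + f)*(f + l)
r(G) = 1 (r(G) = (2*G)/((2*G)) = (2*G)*(1/(2*G)) = 1)
z = 0 (z = (((-4)**2 - 1*(-4) - 1*4 - 4*4)*(-5*2 - 1*5))*1 = ((16 + 4 - 4 - 16)*(-10 - 5))*1 = (0*(-15))*1 = 0*1 = 0)
z**2 = 0**2 = 0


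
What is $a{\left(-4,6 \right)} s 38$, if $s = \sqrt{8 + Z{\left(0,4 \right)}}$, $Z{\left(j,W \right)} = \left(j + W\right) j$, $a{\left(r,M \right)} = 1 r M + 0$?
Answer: $- 1824 \sqrt{2} \approx -2579.5$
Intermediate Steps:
$a{\left(r,M \right)} = M r$ ($a{\left(r,M \right)} = r M + 0 = M r + 0 = M r$)
$Z{\left(j,W \right)} = j \left(W + j\right)$ ($Z{\left(j,W \right)} = \left(W + j\right) j = j \left(W + j\right)$)
$s = 2 \sqrt{2}$ ($s = \sqrt{8 + 0 \left(4 + 0\right)} = \sqrt{8 + 0 \cdot 4} = \sqrt{8 + 0} = \sqrt{8} = 2 \sqrt{2} \approx 2.8284$)
$a{\left(-4,6 \right)} s 38 = 6 \left(-4\right) 2 \sqrt{2} \cdot 38 = - 24 \cdot 2 \sqrt{2} \cdot 38 = - 48 \sqrt{2} \cdot 38 = - 1824 \sqrt{2}$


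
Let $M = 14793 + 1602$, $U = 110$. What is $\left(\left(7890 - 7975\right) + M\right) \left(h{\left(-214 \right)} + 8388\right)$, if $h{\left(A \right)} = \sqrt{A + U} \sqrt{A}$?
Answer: $136808280 - 65240 \sqrt{1391} \approx 1.3438 \cdot 10^{8}$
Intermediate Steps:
$M = 16395$
$h{\left(A \right)} = \sqrt{A} \sqrt{110 + A}$ ($h{\left(A \right)} = \sqrt{A + 110} \sqrt{A} = \sqrt{110 + A} \sqrt{A} = \sqrt{A} \sqrt{110 + A}$)
$\left(\left(7890 - 7975\right) + M\right) \left(h{\left(-214 \right)} + 8388\right) = \left(\left(7890 - 7975\right) + 16395\right) \left(\sqrt{-214} \sqrt{110 - 214} + 8388\right) = \left(-85 + 16395\right) \left(i \sqrt{214} \sqrt{-104} + 8388\right) = 16310 \left(i \sqrt{214} \cdot 2 i \sqrt{26} + 8388\right) = 16310 \left(- 4 \sqrt{1391} + 8388\right) = 16310 \left(8388 - 4 \sqrt{1391}\right) = 136808280 - 65240 \sqrt{1391}$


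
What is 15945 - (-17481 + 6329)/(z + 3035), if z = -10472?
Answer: 118571813/7437 ≈ 15944.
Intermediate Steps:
15945 - (-17481 + 6329)/(z + 3035) = 15945 - (-17481 + 6329)/(-10472 + 3035) = 15945 - (-11152)/(-7437) = 15945 - (-11152)*(-1)/7437 = 15945 - 1*11152/7437 = 15945 - 11152/7437 = 118571813/7437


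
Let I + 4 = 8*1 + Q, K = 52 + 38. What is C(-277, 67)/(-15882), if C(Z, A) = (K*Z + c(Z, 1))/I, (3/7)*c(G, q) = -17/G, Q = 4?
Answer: 20716711/105583536 ≈ 0.19621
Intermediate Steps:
c(G, q) = -119/(3*G) (c(G, q) = 7*(-17/G)/3 = -119/(3*G))
K = 90
I = 8 (I = -4 + (8*1 + 4) = -4 + (8 + 4) = -4 + 12 = 8)
C(Z, A) = -119/(24*Z) + 45*Z/4 (C(Z, A) = (90*Z - 119/(3*Z))/8 = (90*Z - 119/(3*Z))*(⅛) = -119/(24*Z) + 45*Z/4)
C(-277, 67)/(-15882) = ((1/24)*(-119 + 270*(-277)²)/(-277))/(-15882) = ((1/24)*(-1/277)*(-119 + 270*76729))*(-1/15882) = ((1/24)*(-1/277)*(-119 + 20716830))*(-1/15882) = ((1/24)*(-1/277)*20716711)*(-1/15882) = -20716711/6648*(-1/15882) = 20716711/105583536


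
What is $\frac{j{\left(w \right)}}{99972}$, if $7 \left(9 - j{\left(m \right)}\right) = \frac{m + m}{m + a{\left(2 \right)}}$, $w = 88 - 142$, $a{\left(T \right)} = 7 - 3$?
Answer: $\frac{169}{1943900} \approx 8.6939 \cdot 10^{-5}$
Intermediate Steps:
$a{\left(T \right)} = 4$
$w = -54$
$j{\left(m \right)} = 9 - \frac{2 m}{7 \left(4 + m\right)}$ ($j{\left(m \right)} = 9 - \frac{\left(m + m\right) \frac{1}{m + 4}}{7} = 9 - \frac{2 m \frac{1}{4 + m}}{7} = 9 - \frac{2 m}{7 \left(4 + m\right)}$)
$\frac{j{\left(w \right)}}{99972} = \frac{\frac{1}{7} \frac{1}{4 - 54} \left(252 + 61 \left(-54\right)\right)}{99972} = \frac{252 - 3294}{7 \left(-50\right)} \frac{1}{99972} = \frac{1}{7} \left(- \frac{1}{50}\right) \left(-3042\right) \frac{1}{99972} = \frac{1521}{175} \cdot \frac{1}{99972} = \frac{169}{1943900}$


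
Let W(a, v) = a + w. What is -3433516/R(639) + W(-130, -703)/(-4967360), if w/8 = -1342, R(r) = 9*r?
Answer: -8527723773697/14283643680 ≈ -597.03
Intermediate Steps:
w = -10736 (w = 8*(-1342) = -10736)
W(a, v) = -10736 + a (W(a, v) = a - 10736 = -10736 + a)
-3433516/R(639) + W(-130, -703)/(-4967360) = -3433516/(9*639) + (-10736 - 130)/(-4967360) = -3433516/5751 - 10866*(-1/4967360) = -3433516*1/5751 + 5433/2483680 = -3433516/5751 + 5433/2483680 = -8527723773697/14283643680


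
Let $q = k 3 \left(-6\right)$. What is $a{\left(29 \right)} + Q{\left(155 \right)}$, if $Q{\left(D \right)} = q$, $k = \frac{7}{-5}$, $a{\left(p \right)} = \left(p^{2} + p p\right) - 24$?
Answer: $\frac{8416}{5} \approx 1683.2$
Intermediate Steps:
$a{\left(p \right)} = -24 + 2 p^{2}$ ($a{\left(p \right)} = \left(p^{2} + p^{2}\right) - 24 = 2 p^{2} - 24 = -24 + 2 p^{2}$)
$k = - \frac{7}{5}$ ($k = 7 \left(- \frac{1}{5}\right) = - \frac{7}{5} \approx -1.4$)
$q = \frac{126}{5}$ ($q = \left(- \frac{7}{5}\right) 3 \left(-6\right) = \left(- \frac{21}{5}\right) \left(-6\right) = \frac{126}{5} \approx 25.2$)
$Q{\left(D \right)} = \frac{126}{5}$
$a{\left(29 \right)} + Q{\left(155 \right)} = \left(-24 + 2 \cdot 29^{2}\right) + \frac{126}{5} = \left(-24 + 2 \cdot 841\right) + \frac{126}{5} = \left(-24 + 1682\right) + \frac{126}{5} = 1658 + \frac{126}{5} = \frac{8416}{5}$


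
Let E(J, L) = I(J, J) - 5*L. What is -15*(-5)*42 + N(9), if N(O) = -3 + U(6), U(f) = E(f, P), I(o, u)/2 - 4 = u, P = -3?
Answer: 3182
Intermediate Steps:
I(o, u) = 8 + 2*u
E(J, L) = 8 - 5*L + 2*J (E(J, L) = (8 + 2*J) - 5*L = 8 - 5*L + 2*J)
U(f) = 23 + 2*f (U(f) = 8 - 5*(-3) + 2*f = 8 + 15 + 2*f = 23 + 2*f)
N(O) = 32 (N(O) = -3 + (23 + 2*6) = -3 + (23 + 12) = -3 + 35 = 32)
-15*(-5)*42 + N(9) = -15*(-5)*42 + 32 = 75*42 + 32 = 3150 + 32 = 3182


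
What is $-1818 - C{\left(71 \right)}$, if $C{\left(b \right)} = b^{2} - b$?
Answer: $-6788$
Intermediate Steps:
$-1818 - C{\left(71 \right)} = -1818 - 71 \left(-1 + 71\right) = -1818 - 71 \cdot 70 = -1818 - 4970 = -6788$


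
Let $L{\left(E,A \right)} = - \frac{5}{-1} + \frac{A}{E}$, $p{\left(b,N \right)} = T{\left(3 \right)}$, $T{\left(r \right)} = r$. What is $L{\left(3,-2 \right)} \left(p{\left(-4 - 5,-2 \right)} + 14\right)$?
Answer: $\frac{221}{3} \approx 73.667$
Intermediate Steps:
$p{\left(b,N \right)} = 3$
$L{\left(E,A \right)} = 5 + \frac{A}{E}$ ($L{\left(E,A \right)} = \left(-5\right) \left(-1\right) + \frac{A}{E} = 5 + \frac{A}{E}$)
$L{\left(3,-2 \right)} \left(p{\left(-4 - 5,-2 \right)} + 14\right) = \left(5 - \frac{2}{3}\right) \left(3 + 14\right) = \left(5 - \frac{2}{3}\right) 17 = \frac{13}{3} \cdot 17 = \frac{221}{3}$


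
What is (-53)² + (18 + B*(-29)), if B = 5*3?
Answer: 2392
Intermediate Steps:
B = 15
(-53)² + (18 + B*(-29)) = (-53)² + (18 + 15*(-29)) = 2809 + (18 - 435) = 2809 - 417 = 2392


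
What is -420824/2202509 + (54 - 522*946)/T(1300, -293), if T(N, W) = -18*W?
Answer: -60540325811/645335137 ≈ -93.812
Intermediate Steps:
-420824/2202509 + (54 - 522*946)/T(1300, -293) = -420824/2202509 + (54 - 522*946)/((-18*(-293))) = -420824*1/2202509 + (54 - 493812)/5274 = -420824/2202509 - 493758*1/5274 = -420824/2202509 - 27431/293 = -60540325811/645335137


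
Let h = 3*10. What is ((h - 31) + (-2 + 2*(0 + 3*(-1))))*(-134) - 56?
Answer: 1150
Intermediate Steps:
h = 30
((h - 31) + (-2 + 2*(0 + 3*(-1))))*(-134) - 56 = ((30 - 31) + (-2 + 2*(0 + 3*(-1))))*(-134) - 56 = (-1 + (-2 + 2*(0 - 3)))*(-134) - 56 = (-1 + (-2 + 2*(-3)))*(-134) - 56 = (-1 + (-2 - 6))*(-134) - 56 = (-1 - 8)*(-134) - 56 = -9*(-134) - 56 = 1206 - 56 = 1150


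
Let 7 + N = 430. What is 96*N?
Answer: 40608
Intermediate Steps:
N = 423 (N = -7 + 430 = 423)
96*N = 96*423 = 40608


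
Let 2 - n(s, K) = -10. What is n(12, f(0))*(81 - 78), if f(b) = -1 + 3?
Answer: 36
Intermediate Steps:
f(b) = 2
n(s, K) = 12 (n(s, K) = 2 - 1*(-10) = 2 + 10 = 12)
n(12, f(0))*(81 - 78) = 12*(81 - 78) = 12*3 = 36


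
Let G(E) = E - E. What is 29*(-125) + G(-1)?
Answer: -3625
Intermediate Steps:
G(E) = 0
29*(-125) + G(-1) = 29*(-125) + 0 = -3625 + 0 = -3625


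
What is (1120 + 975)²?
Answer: 4389025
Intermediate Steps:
(1120 + 975)² = 2095² = 4389025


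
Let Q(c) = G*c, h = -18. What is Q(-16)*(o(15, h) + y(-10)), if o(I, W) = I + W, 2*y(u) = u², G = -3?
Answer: 2256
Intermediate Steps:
y(u) = u²/2
Q(c) = -3*c
Q(-16)*(o(15, h) + y(-10)) = (-3*(-16))*((15 - 18) + (½)*(-10)²) = 48*(-3 + (½)*100) = 48*(-3 + 50) = 48*47 = 2256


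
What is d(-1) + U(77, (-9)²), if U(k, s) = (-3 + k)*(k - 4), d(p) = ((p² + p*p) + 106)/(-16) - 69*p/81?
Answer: 582779/108 ≈ 5396.1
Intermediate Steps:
d(p) = -53/8 - 23*p/27 - p²/8 (d(p) = ((p² + p²) + 106)*(-1/16) - 69*p*(1/81) = (2*p² + 106)*(-1/16) - 23*p/27 = (106 + 2*p²)*(-1/16) - 23*p/27 = (-53/8 - p²/8) - 23*p/27 = -53/8 - 23*p/27 - p²/8)
U(k, s) = (-4 + k)*(-3 + k) (U(k, s) = (-3 + k)*(-4 + k) = (-4 + k)*(-3 + k))
d(-1) + U(77, (-9)²) = (-53/8 - 23/27*(-1) - ⅛*(-1)²) + (12 + 77² - 7*77) = (-53/8 + 23/27 - ⅛*1) + (12 + 5929 - 539) = (-53/8 + 23/27 - ⅛) + 5402 = -637/108 + 5402 = 582779/108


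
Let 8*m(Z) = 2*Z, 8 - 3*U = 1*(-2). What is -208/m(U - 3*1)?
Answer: -2496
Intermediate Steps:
U = 10/3 (U = 8/3 - (-2)/3 = 8/3 - 1/3*(-2) = 8/3 + 2/3 = 10/3 ≈ 3.3333)
m(Z) = Z/4 (m(Z) = (2*Z)/8 = Z/4)
-208/m(U - 3*1) = -208*4/(10/3 - 3*1) = -208*4/(10/3 - 3) = -208/((1/4)*(1/3)) = -208/1/12 = -208*12 = -2496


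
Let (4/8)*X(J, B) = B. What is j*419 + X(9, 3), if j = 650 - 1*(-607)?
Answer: 526689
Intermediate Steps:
X(J, B) = 2*B
j = 1257 (j = 650 + 607 = 1257)
j*419 + X(9, 3) = 1257*419 + 2*3 = 526683 + 6 = 526689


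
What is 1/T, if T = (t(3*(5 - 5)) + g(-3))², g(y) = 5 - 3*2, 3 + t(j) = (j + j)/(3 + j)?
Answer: 1/16 ≈ 0.062500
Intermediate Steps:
t(j) = -3 + 2*j/(3 + j) (t(j) = -3 + (j + j)/(3 + j) = -3 + (2*j)/(3 + j) = -3 + 2*j/(3 + j))
g(y) = -1 (g(y) = 5 - 6 = -1)
T = 16 (T = ((-9 - 3*(5 - 5))/(3 + 3*(5 - 5)) - 1)² = ((-9 - 3*0)/(3 + 3*0) - 1)² = ((-9 - 1*0)/(3 + 0) - 1)² = ((-9 + 0)/3 - 1)² = ((⅓)*(-9) - 1)² = (-3 - 1)² = (-4)² = 16)
1/T = 1/16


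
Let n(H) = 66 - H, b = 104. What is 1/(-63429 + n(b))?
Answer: -1/63467 ≈ -1.5756e-5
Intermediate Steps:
1/(-63429 + n(b)) = 1/(-63429 + (66 - 1*104)) = 1/(-63429 + (66 - 104)) = 1/(-63429 - 38) = 1/(-63467) = -1/63467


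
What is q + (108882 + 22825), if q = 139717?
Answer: 271424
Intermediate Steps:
q + (108882 + 22825) = 139717 + (108882 + 22825) = 139717 + 131707 = 271424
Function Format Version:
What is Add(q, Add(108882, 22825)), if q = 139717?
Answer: 271424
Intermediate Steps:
Add(q, Add(108882, 22825)) = Add(139717, Add(108882, 22825)) = Add(139717, 131707) = 271424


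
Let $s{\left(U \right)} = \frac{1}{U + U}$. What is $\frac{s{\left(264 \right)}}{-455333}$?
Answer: $- \frac{1}{240415824} \approx -4.1595 \cdot 10^{-9}$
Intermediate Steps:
$s{\left(U \right)} = \frac{1}{2 U}$
$\frac{s{\left(264 \right)}}{-455333} = \frac{\frac{1}{2} \cdot \frac{1}{264}}{-455333} = \frac{1}{2} \cdot \frac{1}{264} \left(- \frac{1}{455333}\right) = \frac{1}{528} \left(- \frac{1}{455333}\right) = - \frac{1}{240415824}$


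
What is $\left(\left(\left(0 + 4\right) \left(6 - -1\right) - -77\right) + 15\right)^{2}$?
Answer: $14400$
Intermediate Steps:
$\left(\left(\left(0 + 4\right) \left(6 - -1\right) - -77\right) + 15\right)^{2} = \left(\left(4 \left(6 + 1\right) + 77\right) + 15\right)^{2} = \left(\left(4 \cdot 7 + 77\right) + 15\right)^{2} = \left(\left(28 + 77\right) + 15\right)^{2} = \left(105 + 15\right)^{2} = 120^{2} = 14400$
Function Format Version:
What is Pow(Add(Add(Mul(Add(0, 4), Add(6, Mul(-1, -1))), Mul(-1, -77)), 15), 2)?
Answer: 14400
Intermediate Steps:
Pow(Add(Add(Mul(Add(0, 4), Add(6, Mul(-1, -1))), Mul(-1, -77)), 15), 2) = Pow(Add(Add(Mul(4, Add(6, 1)), 77), 15), 2) = Pow(Add(Add(Mul(4, 7), 77), 15), 2) = Pow(Add(Add(28, 77), 15), 2) = Pow(Add(105, 15), 2) = Pow(120, 2) = 14400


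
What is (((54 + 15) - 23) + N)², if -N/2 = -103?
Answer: 63504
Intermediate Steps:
N = 206 (N = -2*(-103) = 206)
(((54 + 15) - 23) + N)² = (((54 + 15) - 23) + 206)² = ((69 - 23) + 206)² = (46 + 206)² = 252² = 63504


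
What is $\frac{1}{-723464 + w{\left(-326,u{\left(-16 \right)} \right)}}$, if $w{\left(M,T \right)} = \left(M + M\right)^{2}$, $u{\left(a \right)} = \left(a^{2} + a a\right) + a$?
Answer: $- \frac{1}{298360} \approx -3.3517 \cdot 10^{-6}$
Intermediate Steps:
$u{\left(a \right)} = a + 2 a^{2}$ ($u{\left(a \right)} = \left(a^{2} + a^{2}\right) + a = 2 a^{2} + a = a + 2 a^{2}$)
$w{\left(M,T \right)} = 4 M^{2}$ ($w{\left(M,T \right)} = \left(2 M\right)^{2} = 4 M^{2}$)
$\frac{1}{-723464 + w{\left(-326,u{\left(-16 \right)} \right)}} = \frac{1}{-723464 + 4 \left(-326\right)^{2}} = \frac{1}{-723464 + 4 \cdot 106276} = \frac{1}{-723464 + 425104} = \frac{1}{-298360} = - \frac{1}{298360}$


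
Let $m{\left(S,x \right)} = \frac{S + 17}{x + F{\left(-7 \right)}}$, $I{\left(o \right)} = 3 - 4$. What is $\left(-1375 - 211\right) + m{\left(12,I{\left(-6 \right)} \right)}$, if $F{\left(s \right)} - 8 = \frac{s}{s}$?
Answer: $- \frac{12659}{8} \approx -1582.4$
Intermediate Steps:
$F{\left(s \right)} = 9$ ($F{\left(s \right)} = 8 + \frac{s}{s} = 8 + 1 = 9$)
$I{\left(o \right)} = -1$ ($I{\left(o \right)} = 3 - 4 = -1$)
$m{\left(S,x \right)} = \frac{17 + S}{9 + x}$ ($m{\left(S,x \right)} = \frac{S + 17}{x + 9} = \frac{17 + S}{9 + x}$)
$\left(-1375 - 211\right) + m{\left(12,I{\left(-6 \right)} \right)} = \left(-1375 - 211\right) + \frac{17 + 12}{9 - 1} = -1586 + \frac{1}{8} \cdot 29 = -1586 + \frac{29}{8} = - \frac{12659}{8}$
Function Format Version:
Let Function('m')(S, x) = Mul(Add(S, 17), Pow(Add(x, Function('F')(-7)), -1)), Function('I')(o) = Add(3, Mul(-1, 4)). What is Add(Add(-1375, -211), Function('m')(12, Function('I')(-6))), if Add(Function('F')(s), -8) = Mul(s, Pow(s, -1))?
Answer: Rational(-12659, 8) ≈ -1582.4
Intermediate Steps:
Function('F')(s) = 9 (Function('F')(s) = Add(8, Mul(s, Pow(s, -1))) = Add(8, 1) = 9)
Function('I')(o) = -1 (Function('I')(o) = Add(3, -4) = -1)
Function('m')(S, x) = Mul(Pow(Add(9, x), -1), Add(17, S)) (Function('m')(S, x) = Mul(Add(S, 17), Pow(Add(x, 9), -1)) = Mul(Add(17, S), Pow(Add(9, x), -1)) = Mul(Pow(Add(9, x), -1), Add(17, S)))
Add(Add(-1375, -211), Function('m')(12, Function('I')(-6))) = Add(Add(-1375, -211), Mul(Pow(Add(9, -1), -1), Add(17, 12))) = Add(-1586, Mul(Pow(8, -1), 29)) = Add(-1586, Mul(Rational(1, 8), 29)) = Add(-1586, Rational(29, 8)) = Rational(-12659, 8)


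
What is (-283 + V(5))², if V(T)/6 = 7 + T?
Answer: 44521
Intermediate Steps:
V(T) = 42 + 6*T (V(T) = 6*(7 + T) = 42 + 6*T)
(-283 + V(5))² = (-283 + (42 + 6*5))² = (-283 + (42 + 30))² = (-283 + 72)² = (-211)² = 44521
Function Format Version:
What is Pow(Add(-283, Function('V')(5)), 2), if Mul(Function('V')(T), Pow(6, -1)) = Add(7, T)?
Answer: 44521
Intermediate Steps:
Function('V')(T) = Add(42, Mul(6, T)) (Function('V')(T) = Mul(6, Add(7, T)) = Add(42, Mul(6, T)))
Pow(Add(-283, Function('V')(5)), 2) = Pow(Add(-283, Add(42, Mul(6, 5))), 2) = Pow(Add(-283, Add(42, 30)), 2) = Pow(Add(-283, 72), 2) = Pow(-211, 2) = 44521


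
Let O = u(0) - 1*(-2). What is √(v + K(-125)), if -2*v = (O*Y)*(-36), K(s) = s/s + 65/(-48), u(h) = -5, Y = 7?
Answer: I*√54483/12 ≈ 19.451*I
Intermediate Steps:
O = -3 (O = -5 - 1*(-2) = -5 + 2 = -3)
K(s) = -17/48 (K(s) = 1 + 65*(-1/48) = 1 - 65/48 = -17/48)
v = -378 (v = -(-3*7)*(-36)/2 = -(-21)*(-36)/2 = -½*756 = -378)
√(v + K(-125)) = √(-378 - 17/48) = √(-18161/48) = I*√54483/12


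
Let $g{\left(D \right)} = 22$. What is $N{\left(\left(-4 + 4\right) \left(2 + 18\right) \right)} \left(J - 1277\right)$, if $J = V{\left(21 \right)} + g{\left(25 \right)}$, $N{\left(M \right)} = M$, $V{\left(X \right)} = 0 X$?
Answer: $0$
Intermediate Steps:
$V{\left(X \right)} = 0$
$J = 22$ ($J = 0 + 22 = 22$)
$N{\left(\left(-4 + 4\right) \left(2 + 18\right) \right)} \left(J - 1277\right) = \left(-4 + 4\right) \left(2 + 18\right) \left(22 - 1277\right) = 0 \cdot 20 \left(-1255\right) = 0 \left(-1255\right) = 0$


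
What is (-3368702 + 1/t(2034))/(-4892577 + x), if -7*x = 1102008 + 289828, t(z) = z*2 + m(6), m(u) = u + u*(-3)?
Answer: 95644187177/144555333000 ≈ 0.66164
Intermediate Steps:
m(u) = -2*u (m(u) = u - 3*u = -2*u)
t(z) = -12 + 2*z (t(z) = z*2 - 2*6 = 2*z - 12 = -12 + 2*z)
x = -1391836/7 (x = -(1102008 + 289828)/7 = -⅐*1391836 = -1391836/7 ≈ -1.9883e+5)
(-3368702 + 1/t(2034))/(-4892577 + x) = (-3368702 + 1/(-12 + 2*2034))/(-4892577 - 1391836/7) = (-3368702 + 1/(-12 + 4068))/(-35639875/7) = (-3368702 + 1/4056)*(-7/35639875) = -13663455311/4056*(-7/35639875) = 95644187177/144555333000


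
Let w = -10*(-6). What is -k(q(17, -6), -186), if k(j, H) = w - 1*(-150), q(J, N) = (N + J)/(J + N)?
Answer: -210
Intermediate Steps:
w = 60
q(J, N) = 1 (q(J, N) = (J + N)/(J + N) = 1)
k(j, H) = 210 (k(j, H) = 60 - 1*(-150) = 60 + 150 = 210)
-k(q(17, -6), -186) = -1*210 = -210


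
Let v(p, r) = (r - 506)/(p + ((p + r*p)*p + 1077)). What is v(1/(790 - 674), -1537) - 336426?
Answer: -1218768259350/3622673 ≈ -3.3643e+5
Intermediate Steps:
v(p, r) = (-506 + r)/(1077 + p + p*(p + p*r)) (v(p, r) = (-506 + r)/(p + ((p + p*r)*p + 1077)) = (-506 + r)/(p + (p*(p + p*r) + 1077)) = (-506 + r)/(p + (1077 + p*(p + p*r))) = (-506 + r)/(1077 + p + p*(p + p*r)))
v(1/(790 - 674), -1537) - 336426 = (-506 - 1537)/(1077 + 1/(790 - 674) + (1/(790 - 674))² - 1537/(790 - 674)²) - 336426 = -2043/(1077 + 1/116 + (1/116)² - 1537*(1/116)²) - 336426 = -2043/(1077 + 1/116 + 1/13456 - 1537*1/13456) - 336426 = -2043/(1077 + 1/116 + 1/13456 - 53/464) - 336426 = -2043/(3622673/3364) - 336426 = (3364/3622673)*(-2043) - 336426 = -6872652/3622673 - 336426 = -1218768259350/3622673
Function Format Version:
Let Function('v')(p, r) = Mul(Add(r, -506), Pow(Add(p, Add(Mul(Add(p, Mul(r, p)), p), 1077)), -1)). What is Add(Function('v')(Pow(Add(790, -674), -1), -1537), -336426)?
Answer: Rational(-1218768259350, 3622673) ≈ -3.3643e+5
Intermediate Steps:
Function('v')(p, r) = Mul(Pow(Add(1077, p, Mul(p, Add(p, Mul(p, r)))), -1), Add(-506, r)) (Function('v')(p, r) = Mul(Add(-506, r), Pow(Add(p, Add(Mul(Add(p, Mul(p, r)), p), 1077)), -1)) = Mul(Add(-506, r), Pow(Add(p, Add(Mul(p, Add(p, Mul(p, r))), 1077)), -1)) = Mul(Add(-506, r), Pow(Add(p, Add(1077, Mul(p, Add(p, Mul(p, r))))), -1)) = Mul(Add(-506, r), Pow(Add(1077, p, Mul(p, Add(p, Mul(p, r)))), -1)) = Mul(Pow(Add(1077, p, Mul(p, Add(p, Mul(p, r)))), -1), Add(-506, r)))
Add(Function('v')(Pow(Add(790, -674), -1), -1537), -336426) = Add(Mul(Pow(Add(1077, Pow(Add(790, -674), -1), Pow(Pow(Add(790, -674), -1), 2), Mul(-1537, Pow(Pow(Add(790, -674), -1), 2))), -1), Add(-506, -1537)), -336426) = Add(Mul(Pow(Add(1077, Pow(116, -1), Pow(Pow(116, -1), 2), Mul(-1537, Pow(Pow(116, -1), 2))), -1), -2043), -336426) = Add(Mul(Pow(Add(1077, Rational(1, 116), Pow(Rational(1, 116), 2), Mul(-1537, Pow(Rational(1, 116), 2))), -1), -2043), -336426) = Add(Mul(Pow(Add(1077, Rational(1, 116), Rational(1, 13456), Mul(-1537, Rational(1, 13456))), -1), -2043), -336426) = Add(Mul(Pow(Add(1077, Rational(1, 116), Rational(1, 13456), Rational(-53, 464)), -1), -2043), -336426) = Add(Mul(Pow(Rational(3622673, 3364), -1), -2043), -336426) = Add(Mul(Rational(3364, 3622673), -2043), -336426) = Add(Rational(-6872652, 3622673), -336426) = Rational(-1218768259350, 3622673)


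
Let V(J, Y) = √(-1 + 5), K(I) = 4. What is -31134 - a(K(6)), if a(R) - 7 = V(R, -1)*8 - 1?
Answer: -31156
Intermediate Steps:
V(J, Y) = 2 (V(J, Y) = √4 = 2)
a(R) = 22 (a(R) = 7 + (2*8 - 1) = 7 + (16 - 1) = 7 + 15 = 22)
-31134 - a(K(6)) = -31134 - 1*22 = -31134 - 22 = -31156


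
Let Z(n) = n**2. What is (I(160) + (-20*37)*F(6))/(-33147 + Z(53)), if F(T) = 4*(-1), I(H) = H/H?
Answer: -423/4334 ≈ -0.097600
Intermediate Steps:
I(H) = 1
F(T) = -4
(I(160) + (-20*37)*F(6))/(-33147 + Z(53)) = (1 - 20*37*(-4))/(-33147 + 53**2) = (1 - 740*(-4))/(-33147 + 2809) = (1 + 2960)/(-30338) = 2961*(-1/30338) = -423/4334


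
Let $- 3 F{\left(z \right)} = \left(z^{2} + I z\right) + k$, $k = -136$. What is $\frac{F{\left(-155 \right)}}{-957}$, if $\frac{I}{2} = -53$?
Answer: $\frac{40319}{2871} \approx 14.044$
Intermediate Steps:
$I = -106$ ($I = 2 \left(-53\right) = -106$)
$F{\left(z \right)} = \frac{136}{3} - \frac{z^{2}}{3} + \frac{106 z}{3}$ ($F{\left(z \right)} = - \frac{\left(z^{2} - 106 z\right) - 136}{3} = - \frac{-136 + z^{2} - 106 z}{3} = \frac{136}{3} - \frac{z^{2}}{3} + \frac{106 z}{3}$)
$\frac{F{\left(-155 \right)}}{-957} = \frac{\frac{136}{3} - \frac{\left(-155\right)^{2}}{3} + \frac{106}{3} \left(-155\right)}{-957} = \left(\frac{136}{3} - \frac{24025}{3} - \frac{16430}{3}\right) \left(- \frac{1}{957}\right) = \left(- \frac{40319}{3}\right) \left(- \frac{1}{957}\right) = \frac{40319}{2871}$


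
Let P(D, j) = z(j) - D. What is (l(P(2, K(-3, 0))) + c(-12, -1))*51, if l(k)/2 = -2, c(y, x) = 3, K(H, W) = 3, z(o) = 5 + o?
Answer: -51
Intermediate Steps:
P(D, j) = 5 + j - D (P(D, j) = (5 + j) - D = 5 + j - D)
l(k) = -4 (l(k) = 2*(-2) = -4)
(l(P(2, K(-3, 0))) + c(-12, -1))*51 = (-4 + 3)*51 = -1*51 = -51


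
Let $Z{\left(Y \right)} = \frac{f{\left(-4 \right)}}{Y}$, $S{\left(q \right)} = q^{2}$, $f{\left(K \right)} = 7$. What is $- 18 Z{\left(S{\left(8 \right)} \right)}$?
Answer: $- \frac{63}{32} \approx -1.9688$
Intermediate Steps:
$Z{\left(Y \right)} = \frac{7}{Y}$
$- 18 Z{\left(S{\left(8 \right)} \right)} = - 18 \frac{7}{8^{2}} = - 18 \cdot \frac{7}{64} = - 18 \cdot 7 \cdot \frac{1}{64} = \left(-18\right) \frac{7}{64} = - \frac{63}{32}$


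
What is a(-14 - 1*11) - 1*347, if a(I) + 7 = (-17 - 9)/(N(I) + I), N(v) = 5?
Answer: -3527/10 ≈ -352.70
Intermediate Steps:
a(I) = -7 - 26/(5 + I) (a(I) = -7 + (-17 - 9)/(5 + I) = -7 - 26/(5 + I))
a(-14 - 1*11) - 1*347 = (-61 - 7*(-14 - 1*11))/(5 + (-14 - 1*11)) - 1*347 = (-61 - 7*(-14 - 11))/(5 + (-14 - 11)) - 347 = (-61 - 7*(-25))/(5 - 25) - 347 = (-61 + 175)/(-20) - 347 = -1/20*114 - 347 = -57/10 - 347 = -3527/10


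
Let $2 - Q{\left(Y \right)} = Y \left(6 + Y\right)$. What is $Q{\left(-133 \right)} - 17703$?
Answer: $-34592$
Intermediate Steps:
$Q{\left(Y \right)} = 2 - Y \left(6 + Y\right)$
$Q{\left(-133 \right)} - 17703 = \left(2 - \left(-133\right)^{2} - -798\right) - 17703 = \left(2 - 17689 + 798\right) - 17703 = -16889 - 17703 = -34592$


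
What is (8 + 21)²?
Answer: 841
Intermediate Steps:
(8 + 21)² = 29² = 841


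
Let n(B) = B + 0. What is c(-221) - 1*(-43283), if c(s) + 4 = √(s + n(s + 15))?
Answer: 43279 + I*√427 ≈ 43279.0 + 20.664*I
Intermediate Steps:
n(B) = B
c(s) = -4 + √(15 + 2*s) (c(s) = -4 + √(s + (s + 15)) = -4 + √(s + (15 + s)) = -4 + √(15 + 2*s))
c(-221) - 1*(-43283) = (-4 + √(15 + 2*(-221))) - 1*(-43283) = (-4 + √(15 - 442)) + 43283 = (-4 + √(-427)) + 43283 = (-4 + I*√427) + 43283 = 43279 + I*√427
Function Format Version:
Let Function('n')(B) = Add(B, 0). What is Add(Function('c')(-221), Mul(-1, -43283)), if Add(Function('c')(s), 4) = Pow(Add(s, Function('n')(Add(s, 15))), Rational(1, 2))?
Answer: Add(43279, Mul(I, Pow(427, Rational(1, 2)))) ≈ Add(43279., Mul(20.664, I))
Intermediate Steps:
Function('n')(B) = B
Function('c')(s) = Add(-4, Pow(Add(15, Mul(2, s)), Rational(1, 2))) (Function('c')(s) = Add(-4, Pow(Add(s, Add(s, 15)), Rational(1, 2))) = Add(-4, Pow(Add(s, Add(15, s)), Rational(1, 2))) = Add(-4, Pow(Add(15, Mul(2, s)), Rational(1, 2))))
Add(Function('c')(-221), Mul(-1, -43283)) = Add(Add(-4, Pow(Add(15, Mul(2, -221)), Rational(1, 2))), Mul(-1, -43283)) = Add(Add(-4, Pow(Add(15, -442), Rational(1, 2))), 43283) = Add(Add(-4, Pow(-427, Rational(1, 2))), 43283) = Add(Add(-4, Mul(I, Pow(427, Rational(1, 2)))), 43283) = Add(43279, Mul(I, Pow(427, Rational(1, 2))))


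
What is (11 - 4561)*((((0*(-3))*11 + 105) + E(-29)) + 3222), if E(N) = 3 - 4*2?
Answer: -15115100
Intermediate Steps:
E(N) = -5 (E(N) = 3 - 8 = -5)
(11 - 4561)*((((0*(-3))*11 + 105) + E(-29)) + 3222) = (11 - 4561)*((((0*(-3))*11 + 105) - 5) + 3222) = -4550*(((0*11 + 105) - 5) + 3222) = -4550*(((0 + 105) - 5) + 3222) = -4550*((105 - 5) + 3222) = -4550*(100 + 3222) = -4550*3322 = -15115100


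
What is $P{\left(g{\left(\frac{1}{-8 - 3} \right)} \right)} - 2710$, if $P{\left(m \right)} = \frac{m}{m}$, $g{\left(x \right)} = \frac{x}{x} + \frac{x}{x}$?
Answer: $-2709$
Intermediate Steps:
$g{\left(x \right)} = 2$ ($g{\left(x \right)} = 1 + 1 = 2$)
$P{\left(m \right)} = 1$
$P{\left(g{\left(\frac{1}{-8 - 3} \right)} \right)} - 2710 = 1 - 2710 = -2709$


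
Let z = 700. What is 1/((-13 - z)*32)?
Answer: -1/22816 ≈ -4.3829e-5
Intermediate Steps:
1/((-13 - z)*32) = 1/((-13 - 1*700)*32) = 1/((-13 - 700)*32) = 1/(-713*32) = 1/(-22816) = -1/22816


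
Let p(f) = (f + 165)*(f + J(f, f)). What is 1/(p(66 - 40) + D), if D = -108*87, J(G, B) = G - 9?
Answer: -1/1183 ≈ -0.00084531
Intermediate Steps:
J(G, B) = -9 + G
p(f) = (-9 + 2*f)*(165 + f) (p(f) = (f + 165)*(f + (-9 + f)) = (165 + f)*(-9 + 2*f) = (-9 + 2*f)*(165 + f))
D = -9396
1/(p(66 - 40) + D) = 1/((-1485 + 2*(66 - 40)² + 321*(66 - 40)) - 9396) = 1/((-1485 + 2*26² + 321*26) - 9396) = 1/((-1485 + 2*676 + 8346) - 9396) = 1/((-1485 + 1352 + 8346) - 9396) = 1/(8213 - 9396) = 1/(-1183) = -1/1183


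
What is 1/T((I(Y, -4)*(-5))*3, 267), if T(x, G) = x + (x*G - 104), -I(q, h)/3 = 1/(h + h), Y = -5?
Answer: -2/3223 ≈ -0.00062054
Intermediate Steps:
I(q, h) = -3/(2*h) (I(q, h) = -3/(h + h) = -3*1/(2*h) = -3/(2*h))
T(x, G) = -104 + x + G*x (T(x, G) = x + (G*x - 104) = x + (-104 + G*x) = -104 + x + G*x)
1/T((I(Y, -4)*(-5))*3, 267) = 1/(-104 + (-3/2/(-4)*(-5))*3 + 267*((-3/2/(-4)*(-5))*3)) = 1/(-104 + (-3/2*(-1/4)*(-5))*3 + 267*((-3/2*(-1/4)*(-5))*3)) = 1/(-104 + ((3/8)*(-5))*3 + 267*(((3/8)*(-5))*3)) = 1/(-104 - 15/8*3 + 267*(-15/8*3)) = 1/(-104 - 45/8 + 267*(-45/8)) = 1/(-104 - 45/8 - 12015/8) = 1/(-3223/2) = -2/3223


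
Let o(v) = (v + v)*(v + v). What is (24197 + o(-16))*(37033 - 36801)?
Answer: 5851272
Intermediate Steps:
o(v) = 4*v² (o(v) = (2*v)*(2*v) = 4*v²)
(24197 + o(-16))*(37033 - 36801) = (24197 + 4*(-16)²)*(37033 - 36801) = (24197 + 4*256)*232 = (24197 + 1024)*232 = 25221*232 = 5851272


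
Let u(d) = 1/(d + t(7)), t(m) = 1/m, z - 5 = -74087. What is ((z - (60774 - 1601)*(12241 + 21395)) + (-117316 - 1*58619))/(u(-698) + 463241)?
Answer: -9724047024825/2262932278 ≈ -4297.1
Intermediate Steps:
z = -74082 (z = 5 - 74087 = -74082)
u(d) = 1/(1/7 + d) (u(d) = 1/(d + 1/7) = 1/(1/7 + d))
((z - (60774 - 1601)*(12241 + 21395)) + (-117316 - 1*58619))/(u(-698) + 463241) = ((-74082 - (60774 - 1601)*(12241 + 21395)) + (-117316 - 1*58619))/(7/(1 + 7*(-698)) + 463241) = ((-74082 - 59173*33636) + (-117316 - 58619))/(7/(1 - 4886) + 463241) = ((-74082 - 1*1990343028) - 175935)/(7/(-4885) + 463241) = ((-74082 - 1990343028) - 175935)/(7*(-1/4885) + 463241) = (-1990417110 - 175935)/(-7/4885 + 463241) = -1990593045/2262932278/4885 = -1990593045*4885/2262932278 = -9724047024825/2262932278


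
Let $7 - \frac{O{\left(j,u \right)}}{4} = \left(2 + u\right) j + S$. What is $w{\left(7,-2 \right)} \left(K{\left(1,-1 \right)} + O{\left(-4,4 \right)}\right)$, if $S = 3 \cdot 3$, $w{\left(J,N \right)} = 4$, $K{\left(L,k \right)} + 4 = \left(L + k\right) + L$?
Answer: $340$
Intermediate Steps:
$K{\left(L,k \right)} = -4 + k + 2 L$ ($K{\left(L,k \right)} = -4 + \left(\left(L + k\right) + L\right) = -4 + \left(k + 2 L\right) = -4 + k + 2 L$)
$S = 9$
$O{\left(j,u \right)} = -8 - 4 j \left(2 + u\right)$ ($O{\left(j,u \right)} = 28 - 4 \left(\left(2 + u\right) j + 9\right) = 28 - 4 \left(j \left(2 + u\right) + 9\right) = 28 - 4 \left(9 + j \left(2 + u\right)\right) = 28 - \left(36 + 4 j \left(2 + u\right)\right) = -8 - 4 j \left(2 + u\right)$)
$w{\left(7,-2 \right)} \left(K{\left(1,-1 \right)} + O{\left(-4,4 \right)}\right) = 4 \left(\left(-4 - 1 + 2 \cdot 1\right) - \left(-24 - 64\right)\right) = 4 \left(\left(-4 - 1 + 2\right) + \left(-8 + 32 + 64\right)\right) = 4 \left(-3 + 88\right) = 4 \cdot 85 = 340$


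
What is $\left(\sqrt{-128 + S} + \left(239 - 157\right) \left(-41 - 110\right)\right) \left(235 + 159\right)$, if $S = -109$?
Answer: $-4878508 + 394 i \sqrt{237} \approx -4.8785 \cdot 10^{6} + 6065.6 i$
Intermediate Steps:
$\left(\sqrt{-128 + S} + \left(239 - 157\right) \left(-41 - 110\right)\right) \left(235 + 159\right) = \left(\sqrt{-128 - 109} + \left(239 - 157\right) \left(-41 - 110\right)\right) \left(235 + 159\right) = \left(\sqrt{-237} + 82 \left(-151\right)\right) 394 = \left(i \sqrt{237} - 12382\right) 394 = \left(-12382 + i \sqrt{237}\right) 394 = -4878508 + 394 i \sqrt{237}$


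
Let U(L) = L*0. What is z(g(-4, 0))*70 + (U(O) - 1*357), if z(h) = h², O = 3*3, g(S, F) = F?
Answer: -357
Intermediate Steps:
O = 9
U(L) = 0
z(g(-4, 0))*70 + (U(O) - 1*357) = 0²*70 + (0 - 1*357) = 0*70 + (0 - 357) = 0 - 357 = -357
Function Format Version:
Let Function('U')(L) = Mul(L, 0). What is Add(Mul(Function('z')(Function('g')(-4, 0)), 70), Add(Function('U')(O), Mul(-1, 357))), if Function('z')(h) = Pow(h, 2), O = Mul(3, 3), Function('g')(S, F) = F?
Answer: -357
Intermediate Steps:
O = 9
Function('U')(L) = 0
Add(Mul(Function('z')(Function('g')(-4, 0)), 70), Add(Function('U')(O), Mul(-1, 357))) = Add(Mul(Pow(0, 2), 70), Add(0, Mul(-1, 357))) = Add(Mul(0, 70), Add(0, -357)) = Add(0, -357) = -357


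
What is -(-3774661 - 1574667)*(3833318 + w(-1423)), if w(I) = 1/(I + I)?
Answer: 29179575963887928/1423 ≈ 2.0506e+13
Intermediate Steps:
w(I) = 1/(2*I)
-(-3774661 - 1574667)*(3833318 + w(-1423)) = -(-3774661 - 1574667)*(3833318 + (½)/(-1423)) = -(-5349328)*(3833318 + (½)*(-1/1423)) = -(-5349328)*(3833318 - 1/2846) = -(-5349328)*10909623027/2846 = -1*(-29179575963887928/1423) = 29179575963887928/1423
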